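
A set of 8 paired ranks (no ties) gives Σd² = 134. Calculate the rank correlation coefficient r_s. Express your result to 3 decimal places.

ρ = 1 − 6Σd² / [n(n²−1)] = 1 − 6×134 / (8×63)
  = 1 − 804/504 = 1 − 1.5952 ≈ -0.595

-0.595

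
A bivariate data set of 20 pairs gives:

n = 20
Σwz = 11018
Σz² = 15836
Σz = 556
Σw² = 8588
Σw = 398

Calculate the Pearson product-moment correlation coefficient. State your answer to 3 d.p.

r = (nΣwz − ΣwΣz) / √[(nΣw² − (Σw)²)(nΣz² − (Σz)²)]
Numerator: 20×11018 − 398×556 = -928
Denominator: √[(171760 − 158404)(316720 − 309136)] = √[13356 × 7584] = 10064.3879
r = -928 / 10064.3879 ≈ -0.092

-0.092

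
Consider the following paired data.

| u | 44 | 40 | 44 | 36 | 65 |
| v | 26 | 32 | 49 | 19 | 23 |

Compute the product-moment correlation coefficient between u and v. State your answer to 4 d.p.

-0.1236

n = 5, Σu = 229, Σv = 149, Σu² = 10993, Σv² = 4991, Σuv = 6759
nΣuv − ΣuΣv = 33795 − 34121 = -326
nΣu² − (Σu)² = 54965 − 52441 = 2524; nΣv² − (Σv)² = 24955 − 22201 = 2754
r = -326 / √(2524 × 2754) = -326 / 2636.4931 ≈ -0.1236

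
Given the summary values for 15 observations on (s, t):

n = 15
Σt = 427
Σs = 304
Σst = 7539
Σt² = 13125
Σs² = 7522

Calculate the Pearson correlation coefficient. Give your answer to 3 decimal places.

r = (nΣst − ΣsΣt) / √[(nΣs² − (Σs)²)(nΣt² − (Σt)²)]
Numerator: 15×7539 − 304×427 = -16723
Denominator: √[(112830 − 92416)(196875 − 182329)] = √[20414 × 14546] = 17232.0064
r = -16723 / 17232.0064 ≈ -0.970

-0.970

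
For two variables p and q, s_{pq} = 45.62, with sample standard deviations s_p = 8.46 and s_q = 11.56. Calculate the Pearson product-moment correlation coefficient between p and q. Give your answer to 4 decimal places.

0.4665

r = Cov(p,q) / (s_p · s_q) = 45.62 / (8.46 × 11.56)
  = 45.62 / 97.7976 ≈ 0.4665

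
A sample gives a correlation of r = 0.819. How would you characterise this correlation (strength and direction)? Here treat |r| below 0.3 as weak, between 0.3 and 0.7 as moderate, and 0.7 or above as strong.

strong positive

r = 0.819 > 0 so the relationship is positive.
|r| = 0.819, which falls in the strong range.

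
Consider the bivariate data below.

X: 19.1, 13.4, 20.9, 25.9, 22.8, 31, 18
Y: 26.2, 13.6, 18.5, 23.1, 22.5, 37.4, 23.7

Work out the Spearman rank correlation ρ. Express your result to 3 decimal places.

Rank X: 3, 1, 4, 6, 5, 7, 2
Rank Y: 6, 1, 2, 4, 3, 7, 5
d = rank(X) − rank(Y): -3, 0, 2, 2, 2, 0, -3; Σd² = 30
ρ = 1 − 6Σd² / [n(n²−1)] = 1 − 6×30 / (7×48) = 1 − 180/336 ≈ 0.464

0.464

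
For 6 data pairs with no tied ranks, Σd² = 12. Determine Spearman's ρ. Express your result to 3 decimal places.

ρ = 1 − 6Σd² / [n(n²−1)] = 1 − 6×12 / (6×35)
  = 1 − 72/210 = 1 − 0.3429 ≈ 0.657

0.657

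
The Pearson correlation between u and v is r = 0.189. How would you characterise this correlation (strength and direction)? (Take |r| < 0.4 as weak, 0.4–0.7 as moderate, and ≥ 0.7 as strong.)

r = 0.189 > 0 so the relationship is positive.
|r| = 0.189, which falls in the weak range.

weak positive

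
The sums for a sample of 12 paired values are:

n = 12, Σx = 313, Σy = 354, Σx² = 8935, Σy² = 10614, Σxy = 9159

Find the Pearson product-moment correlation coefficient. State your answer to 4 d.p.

r = (nΣxy − ΣxΣy) / √[(nΣx² − (Σx)²)(nΣy² − (Σy)²)]
Numerator: 12×9159 − 313×354 = -894
Denominator: √[(107220 − 97969)(127368 − 125316)] = √[9251 × 2052] = 4356.9544
r = -894 / 4356.9544 ≈ -0.2052

-0.2052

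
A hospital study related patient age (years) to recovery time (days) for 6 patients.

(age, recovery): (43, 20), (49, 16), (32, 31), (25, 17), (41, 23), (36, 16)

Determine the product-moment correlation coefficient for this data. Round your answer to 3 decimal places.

n = 6, Σx = 226, Σy = 123, Σx² = 8876, Σy² = 2691, Σxy = 4580
nΣxy − ΣxΣy = 27480 − 27798 = -318
nΣx² − (Σx)² = 53256 − 51076 = 2180; nΣy² − (Σy)² = 16146 − 15129 = 1017
r = -318 / √(2180 × 1017) = -318 / 1488.9795 ≈ -0.214

-0.214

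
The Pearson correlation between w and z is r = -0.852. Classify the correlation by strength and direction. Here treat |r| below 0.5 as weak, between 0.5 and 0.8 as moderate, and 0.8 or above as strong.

strong negative

r = -0.852 < 0 so the relationship is negative.
|r| = 0.852, which falls in the strong range.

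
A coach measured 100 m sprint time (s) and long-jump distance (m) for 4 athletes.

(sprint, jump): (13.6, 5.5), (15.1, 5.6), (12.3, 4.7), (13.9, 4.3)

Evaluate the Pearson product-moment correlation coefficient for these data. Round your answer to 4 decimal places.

n = 4, Σx = 54.9, Σy = 20.1, Σx² = 757.47, Σy² = 102.19, Σxy = 276.94
nΣxy − ΣxΣy = 1107.76 − 1103.49 = 4.27
nΣx² − (Σx)² = 3029.88 − 3014.01 = 15.87; nΣy² − (Σy)² = 408.76 − 404.01 = 4.75
r = 4.27 / √(15.87 × 4.75) = 4.27 / 8.6823 ≈ 0.4918

0.4918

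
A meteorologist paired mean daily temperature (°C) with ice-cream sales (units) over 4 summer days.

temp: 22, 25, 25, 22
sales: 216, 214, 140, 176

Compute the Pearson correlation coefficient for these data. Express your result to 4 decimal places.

n = 4, Σx = 94, Σy = 746, Σx² = 2218, Σy² = 143028, Σxy = 17474
nΣxy − ΣxΣy = 69896 − 70124 = -228
nΣx² − (Σx)² = 8872 − 8836 = 36; nΣy² − (Σy)² = 572112 − 556516 = 15596
r = -228 / √(36 × 15596) = -228 / 749.3037 ≈ -0.3043

-0.3043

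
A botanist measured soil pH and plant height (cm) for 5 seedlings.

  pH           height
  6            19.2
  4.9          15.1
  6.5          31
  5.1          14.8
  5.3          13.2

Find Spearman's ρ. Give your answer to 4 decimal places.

Rank pH: 4, 1, 5, 2, 3
Rank height: 4, 3, 5, 2, 1
d = rank(pH) − rank(height): 0, -2, 0, 0, 2; Σd² = 8
ρ = 1 − 6Σd² / [n(n²−1)] = 1 − 6×8 / (5×24) = 1 − 48/120 ≈ 0.6000

0.6000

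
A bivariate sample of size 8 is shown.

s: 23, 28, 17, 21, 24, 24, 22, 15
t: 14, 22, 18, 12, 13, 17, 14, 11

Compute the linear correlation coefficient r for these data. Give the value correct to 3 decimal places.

n = 8, Σs = 174, Σt = 121, Σs² = 3904, Σt² = 1923, Σst = 2689
nΣst − ΣsΣt = 21512 − 21054 = 458
nΣs² − (Σs)² = 31232 − 30276 = 956; nΣt² − (Σt)² = 15384 − 14641 = 743
r = 458 / √(956 × 743) = 458 / 842.7977 ≈ 0.543

0.543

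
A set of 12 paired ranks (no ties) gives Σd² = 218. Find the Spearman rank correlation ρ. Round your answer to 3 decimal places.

0.238

ρ = 1 − 6Σd² / [n(n²−1)] = 1 − 6×218 / (12×143)
  = 1 − 1308/1716 = 1 − 0.7622 ≈ 0.238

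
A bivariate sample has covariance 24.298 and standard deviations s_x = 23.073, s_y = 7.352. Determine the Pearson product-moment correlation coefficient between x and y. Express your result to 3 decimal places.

0.143

r = Cov(x,y) / (s_x · s_y) = 24.298 / (23.073 × 7.352)
  = 24.298 / 169.6327 ≈ 0.143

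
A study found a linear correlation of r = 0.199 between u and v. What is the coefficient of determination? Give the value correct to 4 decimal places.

0.0396

r² = (0.199)² = 0.0396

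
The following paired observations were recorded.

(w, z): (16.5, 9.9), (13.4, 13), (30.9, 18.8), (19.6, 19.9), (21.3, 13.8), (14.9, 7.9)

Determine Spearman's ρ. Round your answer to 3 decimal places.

Rank w: 3, 1, 6, 4, 5, 2
Rank z: 2, 3, 5, 6, 4, 1
d = rank(w) − rank(z): 1, -2, 1, -2, 1, 1; Σd² = 12
ρ = 1 − 6Σd² / [n(n²−1)] = 1 − 6×12 / (6×35) = 1 − 72/210 ≈ 0.657

0.657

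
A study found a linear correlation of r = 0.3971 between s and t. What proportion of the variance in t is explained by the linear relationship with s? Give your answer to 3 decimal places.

0.158

r² = (0.3971)² = 0.158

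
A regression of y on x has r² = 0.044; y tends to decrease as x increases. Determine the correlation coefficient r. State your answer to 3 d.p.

|r| = √0.044 = 0.210
The association is negative, so r = −0.210.

-0.210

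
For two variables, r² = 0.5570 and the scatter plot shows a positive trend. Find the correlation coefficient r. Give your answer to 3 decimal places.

0.746

|r| = √0.5570 = 0.746
The association is positive, so r = 0.746.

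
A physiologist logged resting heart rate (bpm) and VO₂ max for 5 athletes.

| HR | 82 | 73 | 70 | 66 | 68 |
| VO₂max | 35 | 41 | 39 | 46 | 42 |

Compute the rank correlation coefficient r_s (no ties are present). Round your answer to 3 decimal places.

Rank HR: 5, 4, 3, 1, 2
Rank VO₂max: 1, 3, 2, 5, 4
d = rank(HR) − rank(VO₂max): 4, 1, 1, -4, -2; Σd² = 38
ρ = 1 − 6Σd² / [n(n²−1)] = 1 − 6×38 / (5×24) = 1 − 228/120 ≈ -0.900

-0.900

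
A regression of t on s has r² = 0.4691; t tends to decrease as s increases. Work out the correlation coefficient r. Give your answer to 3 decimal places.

|r| = √0.4691 = 0.685
The association is negative, so r = −0.685.

-0.685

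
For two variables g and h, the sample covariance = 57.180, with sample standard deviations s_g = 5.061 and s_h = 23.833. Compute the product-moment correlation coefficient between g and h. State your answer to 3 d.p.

r = Cov(g,h) / (s_g · s_h) = 57.180 / (5.061 × 23.833)
  = 57.180 / 120.6188 ≈ 0.474

0.474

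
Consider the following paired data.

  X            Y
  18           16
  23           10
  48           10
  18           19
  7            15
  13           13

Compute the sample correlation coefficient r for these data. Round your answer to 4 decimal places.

-0.5668

n = 6, ΣX = 127, ΣY = 83, ΣX² = 3699, ΣY² = 1211, ΣXY = 1614
nΣXY − ΣXΣY = 9684 − 10541 = -857
nΣX² − (ΣX)² = 22194 − 16129 = 6065; nΣY² − (ΣY)² = 7266 − 6889 = 377
r = -857 / √(6065 × 377) = -857 / 1512.1194 ≈ -0.5668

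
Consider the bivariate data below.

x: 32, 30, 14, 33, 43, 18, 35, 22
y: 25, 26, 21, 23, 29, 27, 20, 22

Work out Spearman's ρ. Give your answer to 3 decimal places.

0.167

Rank x: 5, 4, 1, 6, 8, 2, 7, 3
Rank y: 5, 6, 2, 4, 8, 7, 1, 3
d = rank(x) − rank(y): 0, -2, -1, 2, 0, -5, 6, 0; Σd² = 70
ρ = 1 − 6Σd² / [n(n²−1)] = 1 − 6×70 / (8×63) = 1 − 420/504 ≈ 0.167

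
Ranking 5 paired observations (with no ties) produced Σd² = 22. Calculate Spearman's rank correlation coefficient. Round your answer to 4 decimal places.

ρ = 1 − 6Σd² / [n(n²−1)] = 1 − 6×22 / (5×24)
  = 1 − 132/120 = 1 − 1.10000 ≈ -0.1000

-0.1000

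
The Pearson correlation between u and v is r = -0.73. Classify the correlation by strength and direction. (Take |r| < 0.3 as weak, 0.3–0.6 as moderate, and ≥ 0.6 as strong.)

strong negative

r = -0.73 < 0 so the relationship is negative.
|r| = 0.73, which falls in the strong range.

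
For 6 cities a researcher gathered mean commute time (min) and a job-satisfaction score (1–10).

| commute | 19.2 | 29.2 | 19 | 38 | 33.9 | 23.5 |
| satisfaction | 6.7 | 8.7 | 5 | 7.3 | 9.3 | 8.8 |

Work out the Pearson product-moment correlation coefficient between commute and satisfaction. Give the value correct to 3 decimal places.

0.538

n = 6, Σx = 162.8, Σy = 45.8, Σx² = 4727.74, Σy² = 362.8, Σxy = 1277.15
nΣxy − ΣxΣy = 7662.9 − 7456.24 = 206.66
nΣx² − (Σx)² = 28366.44 − 26503.84 = 1862.6; nΣy² − (Σy)² = 2176.8 − 2097.64 = 79.16
r = 206.66 / √(1862.6 × 79.16) = 206.66 / 383.9836 ≈ 0.538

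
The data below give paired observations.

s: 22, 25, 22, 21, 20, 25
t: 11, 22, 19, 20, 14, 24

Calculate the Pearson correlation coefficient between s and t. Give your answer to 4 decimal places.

n = 6, Σs = 135, Σt = 110, Σs² = 3059, Σt² = 2138, Σst = 2510
nΣst − ΣsΣt = 15060 − 14850 = 210
nΣs² − (Σs)² = 18354 − 18225 = 129; nΣt² − (Σt)² = 12828 − 12100 = 728
r = 210 / √(129 × 728) = 210 / 306.4506 ≈ 0.6853

0.6853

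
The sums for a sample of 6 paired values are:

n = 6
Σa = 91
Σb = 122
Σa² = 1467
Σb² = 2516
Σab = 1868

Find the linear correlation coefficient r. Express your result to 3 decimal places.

r = (nΣab − ΣaΣb) / √[(nΣa² − (Σa)²)(nΣb² − (Σb)²)]
Numerator: 6×1868 − 91×122 = 106
Denominator: √[(8802 − 8281)(15096 − 14884)] = √[521 × 212] = 332.3432
r = 106 / 332.3432 ≈ 0.319

0.319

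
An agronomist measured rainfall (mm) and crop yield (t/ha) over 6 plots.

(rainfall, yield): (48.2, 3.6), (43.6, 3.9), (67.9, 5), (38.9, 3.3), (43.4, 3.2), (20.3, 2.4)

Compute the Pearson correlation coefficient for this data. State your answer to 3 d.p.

n = 6, Σx = 262.3, Σy = 21.4, Σx² = 12643.47, Σy² = 80.06, Σxy = 999.03
nΣxy − ΣxΣy = 5994.18 − 5613.22 = 380.96
nΣx² − (Σx)² = 75860.82 − 68801.29 = 7059.53; nΣy² − (Σy)² = 480.36 − 457.96 = 22.4
r = 380.96 / √(7059.53 × 22.4) = 380.96 / 397.6600 ≈ 0.958

0.958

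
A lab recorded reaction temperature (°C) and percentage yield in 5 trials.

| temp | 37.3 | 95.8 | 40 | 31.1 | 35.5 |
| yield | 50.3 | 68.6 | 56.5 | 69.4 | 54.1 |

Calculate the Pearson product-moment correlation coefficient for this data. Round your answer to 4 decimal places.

0.4876

n = 5, Σx = 239.7, Σy = 298.9, Σx² = 14396.39, Σy² = 18171.47, Σxy = 14786.96
nΣxy − ΣxΣy = 73934.8 − 71646.33 = 2288.47
nΣx² − (Σx)² = 71981.95 − 57456.09 = 14525.86; nΣy² − (Σy)² = 90857.35 − 89341.21 = 1516.14
r = 2288.47 / √(14525.86 × 1516.14) = 2288.47 / 4692.8922 ≈ 0.4876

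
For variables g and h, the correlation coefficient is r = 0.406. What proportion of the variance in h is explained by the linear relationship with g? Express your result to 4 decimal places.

r² = (0.406)² = 0.1648

0.1648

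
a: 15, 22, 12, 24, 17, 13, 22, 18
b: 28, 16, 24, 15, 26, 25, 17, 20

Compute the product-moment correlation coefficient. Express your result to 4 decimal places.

-0.8678

n = 8, Σa = 143, Σb = 171, Σa² = 2695, Σb² = 3831, Σab = 2921
nΣab − ΣaΣb = 23368 − 24453 = -1085
nΣa² − (Σa)² = 21560 − 20449 = 1111; nΣb² − (Σb)² = 30648 − 29241 = 1407
r = -1085 / √(1111 × 1407) = -1085 / 1250.2708 ≈ -0.8678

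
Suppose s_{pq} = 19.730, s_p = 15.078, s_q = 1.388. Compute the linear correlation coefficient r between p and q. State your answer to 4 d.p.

r = Cov(p,q) / (s_p · s_q) = 19.730 / (15.078 × 1.388)
  = 19.730 / 20.9283 ≈ 0.9427

0.9427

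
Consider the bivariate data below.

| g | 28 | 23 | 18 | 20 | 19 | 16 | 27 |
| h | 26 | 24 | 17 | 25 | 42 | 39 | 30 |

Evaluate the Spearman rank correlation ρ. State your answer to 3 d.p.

Rank g: 7, 5, 2, 4, 3, 1, 6
Rank h: 4, 2, 1, 3, 7, 6, 5
d = rank(g) − rank(h): 3, 3, 1, 1, -4, -5, 1; Σd² = 62
ρ = 1 − 6Σd² / [n(n²−1)] = 1 − 6×62 / (7×48) = 1 − 372/336 ≈ -0.107

-0.107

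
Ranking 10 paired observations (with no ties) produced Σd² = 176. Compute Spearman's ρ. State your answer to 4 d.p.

ρ = 1 − 6Σd² / [n(n²−1)] = 1 − 6×176 / (10×99)
  = 1 − 1056/990 = 1 − 1.06667 ≈ -0.0667

-0.0667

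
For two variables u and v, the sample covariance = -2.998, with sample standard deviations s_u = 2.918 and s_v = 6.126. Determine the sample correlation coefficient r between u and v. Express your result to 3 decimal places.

r = Cov(u,v) / (s_u · s_v) = -2.998 / (2.918 × 6.126)
  = -2.998 / 17.8757 ≈ -0.168

-0.168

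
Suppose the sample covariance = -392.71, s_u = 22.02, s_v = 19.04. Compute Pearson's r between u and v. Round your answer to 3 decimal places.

-0.937

r = Cov(u,v) / (s_u · s_v) = -392.71 / (22.02 × 19.04)
  = -392.71 / 419.2608 ≈ -0.937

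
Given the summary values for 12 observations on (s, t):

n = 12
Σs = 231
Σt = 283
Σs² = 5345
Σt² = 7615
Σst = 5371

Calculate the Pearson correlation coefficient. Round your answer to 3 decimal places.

r = (nΣst − ΣsΣt) / √[(nΣs² − (Σs)²)(nΣt² − (Σt)²)]
Numerator: 12×5371 − 231×283 = -921
Denominator: √[(64140 − 53361)(91380 − 80089)] = √[10779 × 11291] = 11032.0301
r = -921 / 11032.0301 ≈ -0.083

-0.083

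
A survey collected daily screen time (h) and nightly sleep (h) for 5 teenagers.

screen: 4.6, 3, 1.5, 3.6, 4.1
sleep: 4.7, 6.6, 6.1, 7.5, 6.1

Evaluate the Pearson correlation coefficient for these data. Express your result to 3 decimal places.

-0.325

n = 5, Σx = 16.8, Σy = 31, Σx² = 62.18, Σy² = 196.32, Σxy = 102.58
nΣxy − ΣxΣy = 512.9 − 520.8 = -7.9
nΣx² − (Σx)² = 310.9 − 282.24 = 28.66; nΣy² − (Σy)² = 981.6 − 961 = 20.6
r = -7.9 / √(28.66 × 20.6) = -7.9 / 24.2981 ≈ -0.325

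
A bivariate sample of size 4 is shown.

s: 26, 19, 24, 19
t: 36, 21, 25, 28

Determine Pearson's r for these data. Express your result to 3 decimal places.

0.693

n = 4, Σs = 88, Σt = 110, Σs² = 1974, Σt² = 3146, Σst = 2467
nΣst − ΣsΣt = 9868 − 9680 = 188
nΣs² − (Σs)² = 7896 − 7744 = 152; nΣt² − (Σt)² = 12584 − 12100 = 484
r = 188 / √(152 × 484) = 188 / 271.2342 ≈ 0.693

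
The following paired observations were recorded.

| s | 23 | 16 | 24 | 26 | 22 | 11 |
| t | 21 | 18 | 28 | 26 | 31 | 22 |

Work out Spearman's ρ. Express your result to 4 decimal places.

0.3714

Rank s: 4, 2, 5, 6, 3, 1
Rank t: 2, 1, 5, 4, 6, 3
d = rank(s) − rank(t): 2, 1, 0, 2, -3, -2; Σd² = 22
ρ = 1 − 6Σd² / [n(n²−1)] = 1 − 6×22 / (6×35) = 1 − 132/210 ≈ 0.3714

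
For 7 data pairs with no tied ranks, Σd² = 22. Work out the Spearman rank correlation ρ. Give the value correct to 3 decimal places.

ρ = 1 − 6Σd² / [n(n²−1)] = 1 − 6×22 / (7×48)
  = 1 − 132/336 = 1 − 0.3929 ≈ 0.607

0.607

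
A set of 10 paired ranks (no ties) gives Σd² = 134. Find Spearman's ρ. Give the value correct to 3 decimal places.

ρ = 1 − 6Σd² / [n(n²−1)] = 1 − 6×134 / (10×99)
  = 1 − 804/990 = 1 − 0.8121 ≈ 0.188

0.188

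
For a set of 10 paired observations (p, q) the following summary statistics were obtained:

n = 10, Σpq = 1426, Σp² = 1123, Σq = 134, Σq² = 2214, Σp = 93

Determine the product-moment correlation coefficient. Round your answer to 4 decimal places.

r = (nΣpq − ΣpΣq) / √[(nΣp² − (Σp)²)(nΣq² − (Σq)²)]
Numerator: 10×1426 − 93×134 = 1798
Denominator: √[(11230 − 8649)(22140 − 17956)] = √[2581 × 4184] = 3286.1686
r = 1798 / 3286.1686 ≈ 0.5471

0.5471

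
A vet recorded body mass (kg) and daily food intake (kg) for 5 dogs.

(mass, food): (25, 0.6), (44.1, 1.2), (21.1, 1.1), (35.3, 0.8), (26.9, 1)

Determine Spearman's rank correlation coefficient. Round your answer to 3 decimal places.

0.300

Rank mass: 2, 5, 1, 4, 3
Rank food: 1, 5, 4, 2, 3
d = rank(mass) − rank(food): 1, 0, -3, 2, 0; Σd² = 14
ρ = 1 − 6Σd² / [n(n²−1)] = 1 − 6×14 / (5×24) = 1 − 84/120 ≈ 0.300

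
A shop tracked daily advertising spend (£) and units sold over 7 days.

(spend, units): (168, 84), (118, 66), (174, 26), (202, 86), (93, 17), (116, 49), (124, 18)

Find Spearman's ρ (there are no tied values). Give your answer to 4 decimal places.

Rank spend: 5, 3, 6, 7, 1, 2, 4
Rank units: 6, 5, 3, 7, 1, 4, 2
d = rank(spend) − rank(units): -1, -2, 3, 0, 0, -2, 2; Σd² = 22
ρ = 1 − 6Σd² / [n(n²−1)] = 1 − 6×22 / (7×48) = 1 − 132/336 ≈ 0.6071

0.6071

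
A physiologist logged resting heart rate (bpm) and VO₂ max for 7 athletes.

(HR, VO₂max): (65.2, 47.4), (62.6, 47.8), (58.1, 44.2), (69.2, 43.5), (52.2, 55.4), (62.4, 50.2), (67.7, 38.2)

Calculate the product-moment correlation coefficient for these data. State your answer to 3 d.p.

n = 7, Σx = 437.4, Σy = 326.7, Σx² = 27535.94, Σy² = 15425.93, Σxy = 20271.48
nΣxy − ΣxΣy = 141900.36 − 142898.58 = -998.22
nΣx² − (Σx)² = 192751.58 − 191318.76 = 1432.82; nΣy² − (Σy)² = 107981.51 − 106732.89 = 1248.62
r = -998.22 / √(1432.82 × 1248.62) = -998.22 / 1337.5529 ≈ -0.746

-0.746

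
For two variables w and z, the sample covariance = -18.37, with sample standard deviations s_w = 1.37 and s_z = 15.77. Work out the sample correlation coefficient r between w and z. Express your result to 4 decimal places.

-0.8503

r = Cov(w,z) / (s_w · s_z) = -18.37 / (1.37 × 15.77)
  = -18.37 / 21.6049 ≈ -0.8503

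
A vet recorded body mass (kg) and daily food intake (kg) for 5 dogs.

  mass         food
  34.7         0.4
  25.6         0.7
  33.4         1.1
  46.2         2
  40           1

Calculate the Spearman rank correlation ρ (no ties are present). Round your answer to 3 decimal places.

0.500

Rank mass: 3, 1, 2, 5, 4
Rank food: 1, 2, 4, 5, 3
d = rank(mass) − rank(food): 2, -1, -2, 0, 1; Σd² = 10
ρ = 1 − 6Σd² / [n(n²−1)] = 1 − 6×10 / (5×24) = 1 − 60/120 ≈ 0.500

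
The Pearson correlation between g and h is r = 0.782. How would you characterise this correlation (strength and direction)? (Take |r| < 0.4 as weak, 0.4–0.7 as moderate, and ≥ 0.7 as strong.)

strong positive

r = 0.782 > 0 so the relationship is positive.
|r| = 0.782, which falls in the strong range.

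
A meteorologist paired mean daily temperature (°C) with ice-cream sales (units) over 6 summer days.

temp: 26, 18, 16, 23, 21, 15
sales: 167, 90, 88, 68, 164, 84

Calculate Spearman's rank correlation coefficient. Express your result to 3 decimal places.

Rank temp: 6, 3, 2, 5, 4, 1
Rank sales: 6, 4, 3, 1, 5, 2
d = rank(temp) − rank(sales): 0, -1, -1, 4, -1, -1; Σd² = 20
ρ = 1 − 6Σd² / [n(n²−1)] = 1 − 6×20 / (6×35) = 1 − 120/210 ≈ 0.429

0.429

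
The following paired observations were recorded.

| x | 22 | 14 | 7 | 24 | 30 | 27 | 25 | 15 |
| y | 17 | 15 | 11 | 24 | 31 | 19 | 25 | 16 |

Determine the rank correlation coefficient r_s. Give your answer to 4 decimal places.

Rank x: 4, 2, 1, 5, 8, 7, 6, 3
Rank y: 4, 2, 1, 6, 8, 5, 7, 3
d = rank(x) − rank(y): 0, 0, 0, -1, 0, 2, -1, 0; Σd² = 6
ρ = 1 − 6Σd² / [n(n²−1)] = 1 − 6×6 / (8×63) = 1 − 36/504 ≈ 0.9286

0.9286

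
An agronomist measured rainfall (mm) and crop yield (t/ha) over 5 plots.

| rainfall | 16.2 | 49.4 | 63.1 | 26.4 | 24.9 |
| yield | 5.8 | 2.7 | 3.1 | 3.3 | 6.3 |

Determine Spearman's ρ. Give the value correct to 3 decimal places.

Rank rainfall: 1, 4, 5, 3, 2
Rank yield: 4, 1, 2, 3, 5
d = rank(rainfall) − rank(yield): -3, 3, 3, 0, -3; Σd² = 36
ρ = 1 − 6Σd² / [n(n²−1)] = 1 − 6×36 / (5×24) = 1 − 216/120 ≈ -0.800

-0.800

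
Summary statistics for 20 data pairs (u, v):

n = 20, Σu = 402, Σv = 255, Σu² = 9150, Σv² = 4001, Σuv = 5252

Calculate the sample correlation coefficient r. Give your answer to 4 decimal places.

r = (nΣuv − ΣuΣv) / √[(nΣu² − (Σu)²)(nΣv² − (Σv)²)]
Numerator: 20×5252 − 402×255 = 2530
Denominator: √[(183000 − 161604)(80020 − 65025)] = √[21396 × 14995] = 17911.8123
r = 2530 / 17911.8123 ≈ 0.1412

0.1412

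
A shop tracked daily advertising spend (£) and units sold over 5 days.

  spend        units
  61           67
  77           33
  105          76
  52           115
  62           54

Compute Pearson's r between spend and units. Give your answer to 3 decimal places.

n = 5, Σx = 357, Σy = 345, Σx² = 27223, Σy² = 27495, Σxy = 23936
nΣxy − ΣxΣy = 119680 − 123165 = -3485
nΣx² − (Σx)² = 136115 − 127449 = 8666; nΣy² − (Σy)² = 137475 − 119025 = 18450
r = -3485 / √(8666 × 18450) = -3485 / 12644.6708 ≈ -0.276

-0.276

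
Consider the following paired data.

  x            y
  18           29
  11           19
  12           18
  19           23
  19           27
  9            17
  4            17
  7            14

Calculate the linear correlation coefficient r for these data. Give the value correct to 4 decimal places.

0.8748

n = 8, Σx = 99, Σy = 164, Σx² = 1457, Σy² = 3558, Σxy = 2216
nΣxy − ΣxΣy = 17728 − 16236 = 1492
nΣx² − (Σx)² = 11656 − 9801 = 1855; nΣy² − (Σy)² = 28464 − 26896 = 1568
r = 1492 / √(1855 × 1568) = 1492 / 1705.4735 ≈ 0.8748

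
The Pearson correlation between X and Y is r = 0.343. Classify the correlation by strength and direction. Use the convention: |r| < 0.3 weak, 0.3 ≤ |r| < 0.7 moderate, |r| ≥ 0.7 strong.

moderate positive

r = 0.343 > 0 so the relationship is positive.
|r| = 0.343, which falls in the moderate range.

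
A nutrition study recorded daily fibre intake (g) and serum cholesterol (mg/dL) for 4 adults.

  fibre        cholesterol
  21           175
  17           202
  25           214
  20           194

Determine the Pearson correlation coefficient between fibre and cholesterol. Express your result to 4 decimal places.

0.3095

n = 4, Σx = 83, Σy = 785, Σx² = 1755, Σy² = 154861, Σxy = 16339
nΣxy − ΣxΣy = 65356 − 65155 = 201
nΣx² − (Σx)² = 7020 − 6889 = 131; nΣy² − (Σy)² = 619444 − 616225 = 3219
r = 201 / √(131 × 3219) = 201 / 649.3759 ≈ 0.3095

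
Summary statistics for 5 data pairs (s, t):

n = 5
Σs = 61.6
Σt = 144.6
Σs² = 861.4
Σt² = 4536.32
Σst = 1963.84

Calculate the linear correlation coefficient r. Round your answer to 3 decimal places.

0.957

r = (nΣst − ΣsΣt) / √[(nΣs² − (Σs)²)(nΣt² − (Σt)²)]
Numerator: 5×1963.84 − 61.6×144.6 = 911.84
Denominator: √[(4307 − 3794.56)(22681.6 − 20909.16)] = √[512.44 × 1772.44] = 953.0316
r = 911.84 / 953.0316 ≈ 0.957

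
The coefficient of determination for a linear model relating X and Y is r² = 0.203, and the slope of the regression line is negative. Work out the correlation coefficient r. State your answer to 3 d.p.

|r| = √0.203 = 0.451
The association is negative, so r = −0.451.

-0.451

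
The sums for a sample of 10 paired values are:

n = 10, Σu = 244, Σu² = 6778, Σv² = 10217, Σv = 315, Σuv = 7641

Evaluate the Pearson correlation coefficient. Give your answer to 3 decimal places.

-0.091

r = (nΣuv − ΣuΣv) / √[(nΣu² − (Σu)²)(nΣv² − (Σv)²)]
Numerator: 10×7641 − 244×315 = -450
Denominator: √[(67780 − 59536)(102170 − 99225)] = √[8244 × 2945] = 4927.3299
r = -450 / 4927.3299 ≈ -0.091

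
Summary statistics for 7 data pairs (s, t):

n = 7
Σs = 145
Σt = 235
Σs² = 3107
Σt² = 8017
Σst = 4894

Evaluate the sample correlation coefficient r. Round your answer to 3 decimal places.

r = (nΣst − ΣsΣt) / √[(nΣs² − (Σs)²)(nΣt² − (Σt)²)]
Numerator: 7×4894 − 145×235 = 183
Denominator: √[(21749 − 21025)(56119 − 55225)] = √[724 × 894] = 804.5222
r = 183 / 804.5222 ≈ 0.227

0.227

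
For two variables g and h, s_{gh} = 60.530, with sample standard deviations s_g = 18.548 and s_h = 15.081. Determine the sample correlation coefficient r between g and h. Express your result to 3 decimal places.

0.216

r = Cov(g,h) / (s_g · s_h) = 60.530 / (18.548 × 15.081)
  = 60.530 / 279.7224 ≈ 0.216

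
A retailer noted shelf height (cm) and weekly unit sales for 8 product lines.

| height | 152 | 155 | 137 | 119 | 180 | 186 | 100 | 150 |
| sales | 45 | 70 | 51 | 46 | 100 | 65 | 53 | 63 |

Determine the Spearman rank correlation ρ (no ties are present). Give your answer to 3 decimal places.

Rank height: 5, 6, 3, 2, 7, 8, 1, 4
Rank sales: 1, 7, 3, 2, 8, 6, 4, 5
d = rank(height) − rank(sales): 4, -1, 0, 0, -1, 2, -3, -1; Σd² = 32
ρ = 1 − 6Σd² / [n(n²−1)] = 1 − 6×32 / (8×63) = 1 − 192/504 ≈ 0.619

0.619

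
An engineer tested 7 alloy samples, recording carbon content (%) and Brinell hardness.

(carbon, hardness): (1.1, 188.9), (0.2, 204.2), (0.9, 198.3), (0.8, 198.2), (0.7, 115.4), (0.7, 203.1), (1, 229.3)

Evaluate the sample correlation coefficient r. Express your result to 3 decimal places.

n = 7, Σx = 5.4, Σy = 1337.4, Σx² = 4.68, Σy² = 263132.24, Σxy = 1037.91
nΣxy − ΣxΣy = 7265.37 − 7221.96 = 43.41
nΣx² − (Σx)² = 32.76 − 29.16 = 3.6; nΣy² − (Σy)² = 1841925.68 − 1788638.76 = 53286.92
r = 43.41 / √(3.6 × 53286.92) = 43.41 / 437.9873 ≈ 0.099

0.099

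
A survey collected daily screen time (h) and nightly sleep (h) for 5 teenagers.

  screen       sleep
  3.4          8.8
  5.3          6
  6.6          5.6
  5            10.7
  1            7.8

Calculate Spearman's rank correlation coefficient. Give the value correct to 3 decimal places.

-0.600

Rank screen: 2, 4, 5, 3, 1
Rank sleep: 4, 2, 1, 5, 3
d = rank(screen) − rank(sleep): -2, 2, 4, -2, -2; Σd² = 32
ρ = 1 − 6Σd² / [n(n²−1)] = 1 − 6×32 / (5×24) = 1 − 192/120 ≈ -0.600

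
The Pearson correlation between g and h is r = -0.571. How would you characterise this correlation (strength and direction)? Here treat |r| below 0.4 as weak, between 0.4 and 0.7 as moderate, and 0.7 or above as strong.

r = -0.571 < 0 so the relationship is negative.
|r| = 0.571, which falls in the moderate range.

moderate negative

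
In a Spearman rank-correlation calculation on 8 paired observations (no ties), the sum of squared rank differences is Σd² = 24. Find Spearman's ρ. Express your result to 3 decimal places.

0.714

ρ = 1 − 6Σd² / [n(n²−1)] = 1 − 6×24 / (8×63)
  = 1 − 144/504 = 1 − 0.2857 ≈ 0.714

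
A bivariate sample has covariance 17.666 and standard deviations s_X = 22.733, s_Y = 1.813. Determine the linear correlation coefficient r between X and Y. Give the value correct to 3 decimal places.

0.429

r = Cov(X,Y) / (s_X · s_Y) = 17.666 / (22.733 × 1.813)
  = 17.666 / 41.2149 ≈ 0.429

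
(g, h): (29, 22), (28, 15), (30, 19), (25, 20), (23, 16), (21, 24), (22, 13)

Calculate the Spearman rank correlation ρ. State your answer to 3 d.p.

0.000

Rank g: 6, 5, 7, 4, 3, 1, 2
Rank h: 6, 2, 4, 5, 3, 7, 1
d = rank(g) − rank(h): 0, 3, 3, -1, 0, -6, 1; Σd² = 56
ρ = 1 − 6Σd² / [n(n²−1)] = 1 − 6×56 / (7×48) = 1 − 336/336 ≈ 0.000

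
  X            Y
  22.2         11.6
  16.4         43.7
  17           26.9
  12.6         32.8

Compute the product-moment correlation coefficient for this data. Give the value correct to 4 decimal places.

-0.7316

n = 4, ΣX = 68.2, ΣY = 115, ΣX² = 1209.56, ΣY² = 3843.7, ΣXY = 1844.78
nΣXY − ΣXΣY = 7379.12 − 7843 = -463.88
nΣX² − (ΣX)² = 4838.24 − 4651.24 = 187; nΣY² − (ΣY)² = 15374.8 − 13225 = 2149.8
r = -463.88 / √(187 × 2149.8) = -463.88 / 634.0446 ≈ -0.7316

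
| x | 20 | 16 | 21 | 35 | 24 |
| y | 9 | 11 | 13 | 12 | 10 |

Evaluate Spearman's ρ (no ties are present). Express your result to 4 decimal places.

Rank x: 2, 1, 3, 5, 4
Rank y: 1, 3, 5, 4, 2
d = rank(x) − rank(y): 1, -2, -2, 1, 2; Σd² = 14
ρ = 1 − 6Σd² / [n(n²−1)] = 1 − 6×14 / (5×24) = 1 − 84/120 ≈ 0.3000

0.3000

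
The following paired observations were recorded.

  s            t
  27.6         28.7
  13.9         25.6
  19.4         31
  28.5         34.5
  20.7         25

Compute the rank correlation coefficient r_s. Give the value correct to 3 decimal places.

0.500

Rank s: 4, 1, 2, 5, 3
Rank t: 3, 2, 4, 5, 1
d = rank(s) − rank(t): 1, -1, -2, 0, 2; Σd² = 10
ρ = 1 − 6Σd² / [n(n²−1)] = 1 − 6×10 / (5×24) = 1 − 60/120 ≈ 0.500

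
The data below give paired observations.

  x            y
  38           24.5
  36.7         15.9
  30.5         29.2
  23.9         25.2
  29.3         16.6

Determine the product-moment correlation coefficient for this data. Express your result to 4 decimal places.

n = 5, Σx = 158.4, Σy = 111.4, Σx² = 5150.84, Σy² = 2616.3, Σxy = 3493.79
nΣxy − ΣxΣy = 17468.95 − 17645.76 = -176.81
nΣx² − (Σx)² = 25754.2 − 25090.56 = 663.64; nΣy² − (Σy)² = 13081.5 − 12409.96 = 671.54
r = -176.81 / √(663.64 × 671.54) = -176.81 / 667.5783 ≈ -0.2649

-0.2649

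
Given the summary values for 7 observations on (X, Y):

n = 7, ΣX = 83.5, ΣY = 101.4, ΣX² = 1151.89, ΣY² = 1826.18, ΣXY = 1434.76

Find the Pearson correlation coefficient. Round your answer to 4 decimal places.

0.9543

r = (nΣXY − ΣXΣY) / √[(nΣX² − (ΣX)²)(nΣY² − (ΣY)²)]
Numerator: 7×1434.76 − 83.5×101.4 = 1576.42
Denominator: √[(8063.23 − 6972.25)(12783.26 − 10281.96)] = √[1090.98 × 2501.3] = 1651.9287
r = 1576.42 / 1651.9287 ≈ 0.9543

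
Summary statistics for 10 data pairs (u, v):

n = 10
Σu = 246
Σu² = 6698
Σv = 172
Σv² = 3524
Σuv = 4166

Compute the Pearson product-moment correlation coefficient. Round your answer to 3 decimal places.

r = (nΣuv − ΣuΣv) / √[(nΣu² − (Σu)²)(nΣv² − (Σv)²)]
Numerator: 10×4166 − 246×172 = -652
Denominator: √[(66980 − 60516)(35240 − 29584)] = √[6464 × 5656] = 6046.5183
r = -652 / 6046.5183 ≈ -0.108

-0.108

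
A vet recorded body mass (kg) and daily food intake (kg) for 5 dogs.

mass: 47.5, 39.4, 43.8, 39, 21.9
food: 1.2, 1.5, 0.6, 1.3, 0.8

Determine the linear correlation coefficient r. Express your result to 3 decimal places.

n = 5, Σx = 191.6, Σy = 5.4, Σx² = 7727.66, Σy² = 6.38, Σxy = 210.6
nΣxy − ΣxΣy = 1053 − 1034.64 = 18.36
nΣx² − (Σx)² = 38638.3 − 36710.56 = 1927.74; nΣy² − (Σy)² = 31.9 − 29.16 = 2.74
r = 18.36 / √(1927.74 × 2.74) = 18.36 / 72.6774 ≈ 0.253

0.253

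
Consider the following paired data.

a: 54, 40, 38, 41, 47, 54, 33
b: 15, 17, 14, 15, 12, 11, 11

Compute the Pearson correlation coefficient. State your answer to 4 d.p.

n = 7, Σa = 307, Σb = 95, Σa² = 13855, Σb² = 1321, Σab = 4158
nΣab − ΣaΣb = 29106 − 29165 = -59
nΣa² − (Σa)² = 96985 − 94249 = 2736; nΣb² − (Σb)² = 9247 − 9025 = 222
r = -59 / √(2736 × 222) = -59 / 779.3536 ≈ -0.0757

-0.0757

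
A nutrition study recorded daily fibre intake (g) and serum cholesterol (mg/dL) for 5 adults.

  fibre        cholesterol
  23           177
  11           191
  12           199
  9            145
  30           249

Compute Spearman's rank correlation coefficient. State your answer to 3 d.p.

0.700

Rank fibre: 4, 2, 3, 1, 5
Rank cholesterol: 2, 3, 4, 1, 5
d = rank(fibre) − rank(cholesterol): 2, -1, -1, 0, 0; Σd² = 6
ρ = 1 − 6Σd² / [n(n²−1)] = 1 − 6×6 / (5×24) = 1 − 36/120 ≈ 0.700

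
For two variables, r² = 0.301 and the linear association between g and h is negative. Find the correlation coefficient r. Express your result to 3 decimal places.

-0.549

|r| = √0.301 = 0.549
The association is negative, so r = −0.549.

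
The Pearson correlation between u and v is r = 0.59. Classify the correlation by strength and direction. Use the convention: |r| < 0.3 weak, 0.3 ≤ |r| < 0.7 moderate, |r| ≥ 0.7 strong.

r = 0.59 > 0 so the relationship is positive.
|r| = 0.59, which falls in the moderate range.

moderate positive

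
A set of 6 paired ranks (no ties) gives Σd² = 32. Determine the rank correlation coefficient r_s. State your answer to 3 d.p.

ρ = 1 − 6Σd² / [n(n²−1)] = 1 − 6×32 / (6×35)
  = 1 − 192/210 = 1 − 0.9143 ≈ 0.086

0.086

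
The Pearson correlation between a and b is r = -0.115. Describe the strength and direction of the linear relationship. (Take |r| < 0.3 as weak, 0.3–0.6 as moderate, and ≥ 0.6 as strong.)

weak negative

r = -0.115 < 0 so the relationship is negative.
|r| = 0.115, which falls in the weak range.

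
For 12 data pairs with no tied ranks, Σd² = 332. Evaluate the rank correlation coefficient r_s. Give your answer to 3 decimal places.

-0.161

ρ = 1 − 6Σd² / [n(n²−1)] = 1 − 6×332 / (12×143)
  = 1 − 1992/1716 = 1 − 1.1608 ≈ -0.161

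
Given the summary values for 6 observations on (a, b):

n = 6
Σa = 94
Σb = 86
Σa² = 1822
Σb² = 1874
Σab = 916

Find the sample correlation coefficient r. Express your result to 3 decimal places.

-0.911

r = (nΣab − ΣaΣb) / √[(nΣa² − (Σa)²)(nΣb² − (Σb)²)]
Numerator: 6×916 − 94×86 = -2588
Denominator: √[(10932 − 8836)(11244 − 7396)] = √[2096 × 3848] = 2839.9662
r = -2588 / 2839.9662 ≈ -0.911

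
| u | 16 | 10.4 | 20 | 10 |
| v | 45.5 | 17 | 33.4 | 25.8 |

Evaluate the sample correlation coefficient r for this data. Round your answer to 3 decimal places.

0.661

n = 4, Σu = 56.4, Σv = 121.7, Σu² = 864.16, Σv² = 4140.45, Σuv = 1830.8
nΣuv − ΣuΣv = 7323.2 − 6863.88 = 459.32
nΣu² − (Σu)² = 3456.64 − 3180.96 = 275.68; nΣv² − (Σv)² = 16561.8 − 14810.89 = 1750.91
r = 459.32 / √(275.68 × 1750.91) = 459.32 / 694.7596 ≈ 0.661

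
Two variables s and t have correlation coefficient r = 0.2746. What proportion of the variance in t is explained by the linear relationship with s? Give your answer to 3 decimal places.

0.075

r² = (0.2746)² = 0.075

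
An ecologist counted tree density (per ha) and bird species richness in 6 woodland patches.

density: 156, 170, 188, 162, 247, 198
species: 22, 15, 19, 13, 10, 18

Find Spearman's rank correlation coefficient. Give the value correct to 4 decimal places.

Rank density: 1, 3, 4, 2, 6, 5
Rank species: 6, 3, 5, 2, 1, 4
d = rank(density) − rank(species): -5, 0, -1, 0, 5, 1; Σd² = 52
ρ = 1 − 6Σd² / [n(n²−1)] = 1 − 6×52 / (6×35) = 1 − 312/210 ≈ -0.4857

-0.4857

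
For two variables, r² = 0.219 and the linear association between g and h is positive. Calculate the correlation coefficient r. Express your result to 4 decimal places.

0.4680

|r| = √0.219 = 0.4680
The association is positive, so r = 0.4680.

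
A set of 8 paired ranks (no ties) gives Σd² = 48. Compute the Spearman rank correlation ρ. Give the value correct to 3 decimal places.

0.429

ρ = 1 − 6Σd² / [n(n²−1)] = 1 − 6×48 / (8×63)
  = 1 − 288/504 = 1 − 0.5714 ≈ 0.429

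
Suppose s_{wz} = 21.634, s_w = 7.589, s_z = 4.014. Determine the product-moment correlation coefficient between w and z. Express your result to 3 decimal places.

0.710

r = Cov(w,z) / (s_w · s_z) = 21.634 / (7.589 × 4.014)
  = 21.634 / 30.4622 ≈ 0.710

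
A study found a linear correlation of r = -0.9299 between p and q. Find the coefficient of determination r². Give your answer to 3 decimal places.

r² = (-0.9299)² = 0.865

0.865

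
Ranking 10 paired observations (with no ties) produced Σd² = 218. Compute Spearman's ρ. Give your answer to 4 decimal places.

-0.3212

ρ = 1 − 6Σd² / [n(n²−1)] = 1 − 6×218 / (10×99)
  = 1 − 1308/990 = 1 − 1.32121 ≈ -0.3212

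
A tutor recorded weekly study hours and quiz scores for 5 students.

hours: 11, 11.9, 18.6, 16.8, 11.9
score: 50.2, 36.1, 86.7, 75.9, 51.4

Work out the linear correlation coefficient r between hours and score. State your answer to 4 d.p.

n = 5, Σx = 70.2, Σy = 300.3, Σx² = 1032.42, Σy² = 19742.91, Σxy = 4481.19
nΣxy − ΣxΣy = 22405.95 − 21081.06 = 1324.89
nΣx² − (Σx)² = 5162.1 − 4928.04 = 234.06; nΣy² − (Σy)² = 98714.55 − 90180.09 = 8534.46
r = 1324.89 / √(234.06 × 8534.46) = 1324.89 / 1413.3562 ≈ 0.9374

0.9374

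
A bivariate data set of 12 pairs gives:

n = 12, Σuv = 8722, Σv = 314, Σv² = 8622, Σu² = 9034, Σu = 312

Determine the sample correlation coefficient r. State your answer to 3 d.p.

r = (nΣuv − ΣuΣv) / √[(nΣu² − (Σu)²)(nΣv² − (Σv)²)]
Numerator: 12×8722 − 312×314 = 6696
Denominator: √[(108408 − 97344)(103464 − 98596)] = √[11064 × 4868] = 7338.9067
r = 6696 / 7338.9067 ≈ 0.912

0.912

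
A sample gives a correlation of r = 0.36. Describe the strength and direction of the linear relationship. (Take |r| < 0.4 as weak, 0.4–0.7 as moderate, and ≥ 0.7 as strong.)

weak positive

r = 0.36 > 0 so the relationship is positive.
|r| = 0.36, which falls in the weak range.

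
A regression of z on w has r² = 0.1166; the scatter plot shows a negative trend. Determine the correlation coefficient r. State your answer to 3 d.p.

|r| = √0.1166 = 0.341
The association is negative, so r = −0.341.

-0.341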